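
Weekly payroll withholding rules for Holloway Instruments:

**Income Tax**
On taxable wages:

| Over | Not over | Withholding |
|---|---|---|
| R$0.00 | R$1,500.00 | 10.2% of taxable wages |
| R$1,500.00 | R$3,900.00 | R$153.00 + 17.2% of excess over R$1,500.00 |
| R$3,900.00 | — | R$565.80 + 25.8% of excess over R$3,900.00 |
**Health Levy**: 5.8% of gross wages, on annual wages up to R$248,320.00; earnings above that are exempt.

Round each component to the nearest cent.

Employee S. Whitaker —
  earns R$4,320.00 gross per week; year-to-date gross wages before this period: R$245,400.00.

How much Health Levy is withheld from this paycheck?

Health Levy: cap R$248,320.00 − YTD R$245,400.00 = R$2,920.00 subject; 5.8% × R$2,920.00 = R$169.36

R$169.36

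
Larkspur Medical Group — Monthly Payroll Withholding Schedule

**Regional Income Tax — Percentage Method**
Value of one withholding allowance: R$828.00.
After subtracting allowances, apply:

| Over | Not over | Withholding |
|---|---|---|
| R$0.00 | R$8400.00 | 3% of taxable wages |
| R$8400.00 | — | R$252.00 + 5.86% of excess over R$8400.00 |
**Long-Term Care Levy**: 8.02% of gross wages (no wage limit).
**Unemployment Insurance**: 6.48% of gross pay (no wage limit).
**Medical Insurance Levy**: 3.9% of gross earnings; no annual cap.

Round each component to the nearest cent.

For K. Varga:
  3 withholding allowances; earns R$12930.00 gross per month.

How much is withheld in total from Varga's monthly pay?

Regional Income Tax: taxable = R$12930.00 − 3×R$828.00 = R$10446.00
  R$252.00 + 5.86% × (R$10446.00 − R$8400.00) = R$252.00 + 5.86% × R$2046.00 = R$371.90
Long-Term Care Levy: 8.02% × R$12930.00 = R$1036.99
Unemployment Insurance: 6.48% × R$12930.00 = R$837.86
Medical Insurance Levy: 3.9% × R$12930.00 = R$504.27
Total: R$371.90 + R$1036.99 + R$837.86 + R$504.27 = R$2751.02

R$2751.02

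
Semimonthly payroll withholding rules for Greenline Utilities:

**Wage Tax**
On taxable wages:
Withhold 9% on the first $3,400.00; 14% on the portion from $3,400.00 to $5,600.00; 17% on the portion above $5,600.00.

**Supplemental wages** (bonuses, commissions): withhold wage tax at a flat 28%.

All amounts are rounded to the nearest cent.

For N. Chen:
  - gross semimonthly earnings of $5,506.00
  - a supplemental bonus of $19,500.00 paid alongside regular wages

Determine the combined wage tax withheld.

Wage Tax: taxable = $5,506.00
  $306.00 + 14% × ($5,506.00 − $3,400.00) = $306.00 + 14% × $2,106.00 = $600.84
Supplemental (28% flat on bonus): 28% × $19,500.00 = $5,460.00
Total wage tax: $600.84 + $5,460.00 = $6,060.84

$6,060.84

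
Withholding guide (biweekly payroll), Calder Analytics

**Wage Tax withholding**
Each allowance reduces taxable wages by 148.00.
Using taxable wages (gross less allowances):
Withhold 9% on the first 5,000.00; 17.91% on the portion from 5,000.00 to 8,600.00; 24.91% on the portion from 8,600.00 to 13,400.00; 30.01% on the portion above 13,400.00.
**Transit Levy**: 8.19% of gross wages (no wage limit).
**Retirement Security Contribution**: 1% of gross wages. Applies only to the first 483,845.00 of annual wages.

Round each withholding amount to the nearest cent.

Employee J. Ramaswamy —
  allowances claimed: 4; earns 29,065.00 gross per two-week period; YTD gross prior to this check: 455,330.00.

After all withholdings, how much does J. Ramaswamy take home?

Wage Tax: taxable = 29,065.00 − 4×148.00 = 28,473.00
  2,290.44 + 30.01% × (28,473.00 − 13,400.00) = 2,290.44 + 30.01% × 15,073.00 = 6,813.85
Transit Levy: 8.19% × 29,065.00 = 2,380.42
Retirement Security Contribution: cap 483,845.00 − YTD 455,330.00 = 28,515.00 subject; 1% × 28,515.00 = 285.15
Total withheld: 6,813.85 + 2,380.42 + 285.15 = 9,479.42
Net pay: 29,065.00 − 9,479.42 = 19,585.58

19,585.58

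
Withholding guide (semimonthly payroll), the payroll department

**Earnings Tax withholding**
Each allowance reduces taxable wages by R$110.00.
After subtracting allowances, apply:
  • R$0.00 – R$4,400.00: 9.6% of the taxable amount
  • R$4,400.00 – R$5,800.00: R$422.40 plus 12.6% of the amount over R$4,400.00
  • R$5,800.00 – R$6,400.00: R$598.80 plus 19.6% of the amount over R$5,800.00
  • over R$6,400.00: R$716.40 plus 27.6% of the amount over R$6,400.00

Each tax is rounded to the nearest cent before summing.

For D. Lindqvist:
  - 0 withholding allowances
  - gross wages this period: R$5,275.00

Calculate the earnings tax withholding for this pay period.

R$532.65

Earnings Tax: taxable = R$5,275.00
  R$422.40 + 12.6% × (R$5,275.00 − R$4,400.00) = R$422.40 + 12.6% × R$875.00 = R$532.65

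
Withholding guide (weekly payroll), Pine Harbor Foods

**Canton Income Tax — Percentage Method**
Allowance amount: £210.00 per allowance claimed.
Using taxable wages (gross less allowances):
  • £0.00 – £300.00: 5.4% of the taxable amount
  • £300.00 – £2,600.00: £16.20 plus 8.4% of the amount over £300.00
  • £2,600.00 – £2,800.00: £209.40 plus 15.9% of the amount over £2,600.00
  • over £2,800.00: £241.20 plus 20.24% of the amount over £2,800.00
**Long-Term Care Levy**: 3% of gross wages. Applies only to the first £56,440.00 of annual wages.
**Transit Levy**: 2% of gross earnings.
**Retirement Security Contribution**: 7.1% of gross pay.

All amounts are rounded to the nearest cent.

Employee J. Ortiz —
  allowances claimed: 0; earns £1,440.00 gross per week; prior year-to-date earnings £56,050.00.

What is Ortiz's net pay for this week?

Canton Income Tax: taxable = £1,440.00
  £16.20 + 8.4% × (£1,440.00 − £300.00) = £16.20 + 8.4% × £1,140.00 = £111.96
Long-Term Care Levy: cap £56,440.00 − YTD £56,050.00 = £390.00 subject; 3% × £390.00 = £11.70
Transit Levy: 2% × £1,440.00 = £28.80
Retirement Security Contribution: 7.1% × £1,440.00 = £102.24
Total withheld: £111.96 + £11.70 + £28.80 + £102.24 = £254.70
Net pay: £1,440.00 − £254.70 = £1,185.30

£1,185.30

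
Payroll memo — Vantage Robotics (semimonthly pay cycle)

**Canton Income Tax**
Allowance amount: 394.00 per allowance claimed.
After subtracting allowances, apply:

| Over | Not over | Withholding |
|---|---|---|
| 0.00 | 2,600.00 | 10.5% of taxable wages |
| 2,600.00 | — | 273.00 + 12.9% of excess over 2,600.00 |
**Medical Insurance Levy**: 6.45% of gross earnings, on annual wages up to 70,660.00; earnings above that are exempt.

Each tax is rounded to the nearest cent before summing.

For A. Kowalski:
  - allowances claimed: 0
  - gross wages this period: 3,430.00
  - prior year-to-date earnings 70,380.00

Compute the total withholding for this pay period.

398.13

Canton Income Tax: taxable = 3,430.00
  273.00 + 12.9% × (3,430.00 − 2,600.00) = 273.00 + 12.9% × 830.00 = 380.07
Medical Insurance Levy: cap 70,660.00 − YTD 70,380.00 = 280.00 subject; 6.45% × 280.00 = 18.06
Total: 380.07 + 18.06 = 398.13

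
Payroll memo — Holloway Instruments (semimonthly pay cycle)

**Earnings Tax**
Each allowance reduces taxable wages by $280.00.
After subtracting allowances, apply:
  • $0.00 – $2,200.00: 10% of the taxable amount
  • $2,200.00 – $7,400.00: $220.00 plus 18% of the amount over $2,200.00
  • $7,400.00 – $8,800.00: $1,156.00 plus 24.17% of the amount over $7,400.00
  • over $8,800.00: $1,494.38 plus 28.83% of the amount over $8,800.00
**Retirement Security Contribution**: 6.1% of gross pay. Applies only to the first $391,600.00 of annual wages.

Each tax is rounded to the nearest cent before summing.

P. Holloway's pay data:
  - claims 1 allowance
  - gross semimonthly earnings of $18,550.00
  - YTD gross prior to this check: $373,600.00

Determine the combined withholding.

$5,322.58

Earnings Tax: taxable = $18,550.00 − 1×$280.00 = $18,270.00
  $1,494.38 + 28.83% × ($18,270.00 − $8,800.00) = $1,494.38 + 28.83% × $9,470.00 = $4,224.58
Retirement Security Contribution: cap $391,600.00 − YTD $373,600.00 = $18,000.00 subject; 6.1% × $18,000.00 = $1,098.00
Total: $4,224.58 + $1,098.00 = $5,322.58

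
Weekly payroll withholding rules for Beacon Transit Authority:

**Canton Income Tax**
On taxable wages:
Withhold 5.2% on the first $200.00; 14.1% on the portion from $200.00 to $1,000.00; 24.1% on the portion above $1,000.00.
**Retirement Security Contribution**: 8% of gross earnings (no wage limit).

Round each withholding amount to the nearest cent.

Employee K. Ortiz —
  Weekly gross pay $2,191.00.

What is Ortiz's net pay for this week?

$1,605.49

Canton Income Tax: taxable = $2,191.00
  $123.20 + 24.1% × ($2,191.00 − $1,000.00) = $123.20 + 24.1% × $1,191.00 = $410.23
Retirement Security Contribution: 8% × $2,191.00 = $175.28
Total withheld: $410.23 + $175.28 = $585.51
Net pay: $2,191.00 − $585.51 = $1,605.49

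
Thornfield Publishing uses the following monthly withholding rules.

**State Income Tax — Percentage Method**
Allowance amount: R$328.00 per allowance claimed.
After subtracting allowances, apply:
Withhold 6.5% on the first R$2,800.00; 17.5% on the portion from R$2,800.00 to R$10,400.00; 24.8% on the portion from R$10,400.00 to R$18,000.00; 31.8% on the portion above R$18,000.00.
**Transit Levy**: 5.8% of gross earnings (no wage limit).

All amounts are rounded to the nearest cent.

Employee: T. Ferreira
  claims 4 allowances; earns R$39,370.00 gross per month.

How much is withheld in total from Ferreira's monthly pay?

R$12,058.70

State Income Tax: taxable = R$39,370.00 − 4×R$328.00 = R$38,058.00
  R$3,396.80 + 31.8% × (R$38,058.00 − R$18,000.00) = R$3,396.80 + 31.8% × R$20,058.00 = R$9,775.24
Transit Levy: 5.8% × R$39,370.00 = R$2,283.46
Total: R$9,775.24 + R$2,283.46 = R$12,058.70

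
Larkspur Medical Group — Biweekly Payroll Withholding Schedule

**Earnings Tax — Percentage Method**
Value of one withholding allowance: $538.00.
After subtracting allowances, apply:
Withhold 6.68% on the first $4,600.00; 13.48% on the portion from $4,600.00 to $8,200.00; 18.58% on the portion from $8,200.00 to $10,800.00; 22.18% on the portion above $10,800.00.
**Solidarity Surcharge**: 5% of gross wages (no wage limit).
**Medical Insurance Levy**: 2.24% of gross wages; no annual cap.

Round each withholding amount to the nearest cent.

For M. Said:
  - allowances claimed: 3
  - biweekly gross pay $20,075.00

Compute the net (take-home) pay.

$15,646.72

Earnings Tax: taxable = $20,075.00 − 3×$538.00 = $18,461.00
  $1,275.64 + 22.18% × ($18,461.00 − $10,800.00) = $1,275.64 + 22.18% × $7,661.00 = $2,974.85
Solidarity Surcharge: 5% × $20,075.00 = $1,003.75
Medical Insurance Levy: 2.24% × $20,075.00 = $449.68
Total withheld: $2,974.85 + $1,003.75 + $449.68 = $4,428.28
Net pay: $20,075.00 − $4,428.28 = $15,646.72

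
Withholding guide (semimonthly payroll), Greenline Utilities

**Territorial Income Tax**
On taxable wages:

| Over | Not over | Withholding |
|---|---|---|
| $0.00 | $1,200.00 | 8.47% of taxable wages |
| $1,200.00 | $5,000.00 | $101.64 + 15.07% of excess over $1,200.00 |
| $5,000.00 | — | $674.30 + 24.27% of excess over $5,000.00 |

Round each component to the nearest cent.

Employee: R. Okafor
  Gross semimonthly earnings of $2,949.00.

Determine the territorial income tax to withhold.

$365.21

Territorial Income Tax: taxable = $2,949.00
  $101.64 + 15.07% × ($2,949.00 − $1,200.00) = $101.64 + 15.07% × $1,749.00 = $365.21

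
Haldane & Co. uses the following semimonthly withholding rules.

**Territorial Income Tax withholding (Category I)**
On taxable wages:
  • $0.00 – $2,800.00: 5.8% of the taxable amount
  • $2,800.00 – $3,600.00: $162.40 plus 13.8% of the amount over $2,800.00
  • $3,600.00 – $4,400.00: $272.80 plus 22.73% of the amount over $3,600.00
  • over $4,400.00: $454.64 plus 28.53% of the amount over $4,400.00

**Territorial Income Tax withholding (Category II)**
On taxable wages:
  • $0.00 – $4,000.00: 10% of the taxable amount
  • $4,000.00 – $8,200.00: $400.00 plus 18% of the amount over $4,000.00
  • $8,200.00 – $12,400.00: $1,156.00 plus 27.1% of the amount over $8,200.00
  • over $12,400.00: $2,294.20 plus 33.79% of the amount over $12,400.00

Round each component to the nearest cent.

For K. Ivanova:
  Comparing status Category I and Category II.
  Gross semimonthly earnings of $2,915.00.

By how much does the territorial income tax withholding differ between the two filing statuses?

Territorial Income Tax (Category I): taxable = $2,915.00
  $162.40 + 13.8% × ($2,915.00 − $2,800.00) = $162.40 + 13.8% × $115.00 = $178.27
Territorial Income Tax (Category II): taxable = $2,915.00
  10% × $2,915.00 = $291.50
Difference: |$178.27 − $291.50| = $113.23 (higher under Category II)

$113.23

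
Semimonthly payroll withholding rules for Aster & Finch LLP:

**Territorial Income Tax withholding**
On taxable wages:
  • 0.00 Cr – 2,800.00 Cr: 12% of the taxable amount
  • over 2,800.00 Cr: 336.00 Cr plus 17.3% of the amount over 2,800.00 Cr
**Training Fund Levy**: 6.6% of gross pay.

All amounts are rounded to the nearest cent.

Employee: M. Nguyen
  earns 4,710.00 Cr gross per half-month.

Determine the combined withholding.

977.29 Cr

Territorial Income Tax: taxable = 4,710.00 Cr
  336.00 Cr + 17.3% × (4,710.00 Cr − 2,800.00 Cr) = 336.00 Cr + 17.3% × 1,910.00 Cr = 666.43 Cr
Training Fund Levy: 6.6% × 4,710.00 Cr = 310.86 Cr
Total: 666.43 Cr + 310.86 Cr = 977.29 Cr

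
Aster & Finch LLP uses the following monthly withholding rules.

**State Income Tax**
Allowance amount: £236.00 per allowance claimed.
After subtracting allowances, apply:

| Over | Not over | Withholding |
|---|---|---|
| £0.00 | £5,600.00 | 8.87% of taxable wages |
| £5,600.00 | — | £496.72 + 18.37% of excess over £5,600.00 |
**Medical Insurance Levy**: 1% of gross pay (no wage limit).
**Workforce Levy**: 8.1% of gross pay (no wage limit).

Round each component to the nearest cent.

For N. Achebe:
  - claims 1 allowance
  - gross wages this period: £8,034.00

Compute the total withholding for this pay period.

£1,631.58

State Income Tax: taxable = £8,034.00 − 1×£236.00 = £7,798.00
  £496.72 + 18.37% × (£7,798.00 − £5,600.00) = £496.72 + 18.37% × £2,198.00 = £900.49
Medical Insurance Levy: 1% × £8,034.00 = £80.34
Workforce Levy: 8.1% × £8,034.00 = £650.75
Total: £900.49 + £80.34 + £650.75 = £1,631.58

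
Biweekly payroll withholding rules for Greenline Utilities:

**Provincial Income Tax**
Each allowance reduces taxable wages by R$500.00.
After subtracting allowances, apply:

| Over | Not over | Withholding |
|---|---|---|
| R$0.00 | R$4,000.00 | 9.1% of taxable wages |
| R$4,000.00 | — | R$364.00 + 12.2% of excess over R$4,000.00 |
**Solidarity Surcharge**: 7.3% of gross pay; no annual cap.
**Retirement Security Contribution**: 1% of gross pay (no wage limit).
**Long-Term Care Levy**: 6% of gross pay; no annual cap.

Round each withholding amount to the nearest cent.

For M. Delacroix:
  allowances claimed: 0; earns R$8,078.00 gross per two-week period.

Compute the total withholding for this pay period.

Provincial Income Tax: taxable = R$8,078.00
  R$364.00 + 12.2% × (R$8,078.00 − R$4,000.00) = R$364.00 + 12.2% × R$4,078.00 = R$861.52
Solidarity Surcharge: 7.3% × R$8,078.00 = R$589.69
Retirement Security Contribution: 1% × R$8,078.00 = R$80.78
Long-Term Care Levy: 6% × R$8,078.00 = R$484.68
Total: R$861.52 + R$589.69 + R$80.78 + R$484.68 = R$2,016.67

R$2,016.67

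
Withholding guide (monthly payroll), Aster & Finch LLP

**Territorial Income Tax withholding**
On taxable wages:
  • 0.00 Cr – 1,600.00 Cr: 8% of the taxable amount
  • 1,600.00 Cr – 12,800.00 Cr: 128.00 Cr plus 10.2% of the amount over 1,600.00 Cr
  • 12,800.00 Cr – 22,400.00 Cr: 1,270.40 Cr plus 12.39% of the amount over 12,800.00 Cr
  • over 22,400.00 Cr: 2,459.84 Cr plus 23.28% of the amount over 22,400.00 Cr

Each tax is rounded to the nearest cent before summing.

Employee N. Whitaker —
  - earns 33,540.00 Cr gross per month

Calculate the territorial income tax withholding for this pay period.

5,053.23 Cr

Territorial Income Tax: taxable = 33,540.00 Cr
  2,459.84 Cr + 23.28% × (33,540.00 Cr − 22,400.00 Cr) = 2,459.84 Cr + 23.28% × 11,140.00 Cr = 5,053.23 Cr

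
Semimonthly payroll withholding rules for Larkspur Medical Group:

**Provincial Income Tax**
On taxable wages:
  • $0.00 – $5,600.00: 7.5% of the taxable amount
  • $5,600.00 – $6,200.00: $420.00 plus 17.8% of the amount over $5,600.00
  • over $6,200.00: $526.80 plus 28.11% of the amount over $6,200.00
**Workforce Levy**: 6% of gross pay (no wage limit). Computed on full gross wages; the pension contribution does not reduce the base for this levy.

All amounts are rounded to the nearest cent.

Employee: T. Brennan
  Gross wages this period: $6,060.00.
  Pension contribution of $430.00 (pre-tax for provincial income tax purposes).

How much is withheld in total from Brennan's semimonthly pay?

Provincial Income Tax: taxable = $6,060.00 − $430.00 = $5,630.00
  $420.00 + 17.8% × ($5,630.00 − $5,600.00) = $420.00 + 17.8% × $30.00 = $425.34
Workforce Levy: 6% × $6,060.00 = $363.60
Total: $425.34 + $363.60 = $788.94

$788.94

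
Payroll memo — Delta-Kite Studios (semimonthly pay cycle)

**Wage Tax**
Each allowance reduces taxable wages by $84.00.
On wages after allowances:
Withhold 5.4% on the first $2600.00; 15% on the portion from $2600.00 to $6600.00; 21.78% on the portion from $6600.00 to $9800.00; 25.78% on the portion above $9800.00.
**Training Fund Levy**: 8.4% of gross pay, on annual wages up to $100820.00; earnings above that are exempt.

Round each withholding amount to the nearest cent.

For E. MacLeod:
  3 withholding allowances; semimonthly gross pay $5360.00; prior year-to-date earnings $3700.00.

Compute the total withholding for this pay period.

Wage Tax: taxable = $5360.00 − 3×$84.00 = $5108.00
  $140.40 + 15% × ($5108.00 − $2600.00) = $140.40 + 15% × $2508.00 = $516.60
Training Fund Levy: 8.4% × $5360.00 = $450.24
Total: $516.60 + $450.24 = $966.84

$966.84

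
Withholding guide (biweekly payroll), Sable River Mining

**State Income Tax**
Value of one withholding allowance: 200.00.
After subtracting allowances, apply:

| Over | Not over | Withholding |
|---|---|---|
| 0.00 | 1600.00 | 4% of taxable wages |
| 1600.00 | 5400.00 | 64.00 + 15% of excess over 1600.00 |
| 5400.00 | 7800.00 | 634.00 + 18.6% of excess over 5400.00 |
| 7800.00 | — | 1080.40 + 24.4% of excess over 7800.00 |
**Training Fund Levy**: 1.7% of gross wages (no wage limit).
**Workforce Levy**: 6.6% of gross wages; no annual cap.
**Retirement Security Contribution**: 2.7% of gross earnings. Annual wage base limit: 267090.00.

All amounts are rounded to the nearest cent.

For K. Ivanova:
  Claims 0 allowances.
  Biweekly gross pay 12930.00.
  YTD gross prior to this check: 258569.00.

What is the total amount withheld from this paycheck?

State Income Tax: taxable = 12930.00
  1080.40 + 24.4% × (12930.00 − 7800.00) = 1080.40 + 24.4% × 5130.00 = 2332.12
Training Fund Levy: 1.7% × 12930.00 = 219.81
Workforce Levy: 6.6% × 12930.00 = 853.38
Retirement Security Contribution: cap 267090.00 − YTD 258569.00 = 8521.00 subject; 2.7% × 8521.00 = 230.07
Total: 2332.12 + 219.81 + 853.38 + 230.07 = 3635.38

3635.38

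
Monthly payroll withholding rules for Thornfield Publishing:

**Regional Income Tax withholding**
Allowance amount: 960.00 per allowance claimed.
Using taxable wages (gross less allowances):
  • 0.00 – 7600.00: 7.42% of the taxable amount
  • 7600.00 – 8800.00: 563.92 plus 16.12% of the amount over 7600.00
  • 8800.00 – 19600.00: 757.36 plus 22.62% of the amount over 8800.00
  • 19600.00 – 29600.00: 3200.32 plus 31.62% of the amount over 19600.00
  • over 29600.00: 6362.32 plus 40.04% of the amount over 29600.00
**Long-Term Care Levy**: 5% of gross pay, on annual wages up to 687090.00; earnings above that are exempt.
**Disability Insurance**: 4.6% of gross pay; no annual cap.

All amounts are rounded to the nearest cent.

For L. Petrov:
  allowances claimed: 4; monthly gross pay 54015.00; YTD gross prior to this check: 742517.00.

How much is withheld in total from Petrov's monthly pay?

Regional Income Tax: taxable = 54015.00 − 4×960.00 = 50175.00
  6362.32 + 40.04% × (50175.00 − 29600.00) = 6362.32 + 40.04% × 20575.00 = 14600.55
Long-Term Care Levy: YTD 742517.00 ≥ cap 687090.00 → 0.00
Disability Insurance: 4.6% × 54015.00 = 2484.69
Total: 14600.55 + 0.00 + 2484.69 = 17085.24

17085.24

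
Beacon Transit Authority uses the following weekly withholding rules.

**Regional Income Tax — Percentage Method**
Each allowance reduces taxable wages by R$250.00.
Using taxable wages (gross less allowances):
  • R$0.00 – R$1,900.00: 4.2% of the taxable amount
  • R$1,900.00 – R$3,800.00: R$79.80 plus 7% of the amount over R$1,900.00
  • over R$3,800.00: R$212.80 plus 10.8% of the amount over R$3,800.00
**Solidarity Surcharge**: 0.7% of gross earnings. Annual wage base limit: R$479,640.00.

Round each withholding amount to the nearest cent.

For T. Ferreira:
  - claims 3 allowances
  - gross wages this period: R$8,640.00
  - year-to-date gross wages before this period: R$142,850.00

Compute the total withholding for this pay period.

Regional Income Tax: taxable = R$8,640.00 − 3×R$250.00 = R$7,890.00
  R$212.80 + 10.8% × (R$7,890.00 − R$3,800.00) = R$212.80 + 10.8% × R$4,090.00 = R$654.52
Solidarity Surcharge: 0.7% × R$8,640.00 = R$60.48
Total: R$654.52 + R$60.48 = R$715.00

R$715.00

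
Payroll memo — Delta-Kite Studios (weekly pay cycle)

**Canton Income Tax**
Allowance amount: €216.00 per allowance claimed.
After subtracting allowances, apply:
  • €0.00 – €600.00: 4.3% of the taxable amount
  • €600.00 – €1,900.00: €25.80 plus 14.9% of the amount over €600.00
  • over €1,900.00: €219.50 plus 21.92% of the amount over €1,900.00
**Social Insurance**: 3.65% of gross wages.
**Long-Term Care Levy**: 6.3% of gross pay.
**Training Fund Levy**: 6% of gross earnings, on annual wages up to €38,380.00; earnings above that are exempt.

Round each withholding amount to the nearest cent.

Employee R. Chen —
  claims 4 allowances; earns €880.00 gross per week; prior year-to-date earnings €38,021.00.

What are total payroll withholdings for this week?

Canton Income Tax: taxable = €880.00 − 4×€216.00 = €16.00
  4.3% × €16.00 = €0.69
Social Insurance: 3.65% × €880.00 = €32.12
Long-Term Care Levy: 6.3% × €880.00 = €55.44
Training Fund Levy: cap €38,380.00 − YTD €38,021.00 = €359.00 subject; 6% × €359.00 = €21.54
Total: €0.69 + €32.12 + €55.44 + €21.54 = €109.79

€109.79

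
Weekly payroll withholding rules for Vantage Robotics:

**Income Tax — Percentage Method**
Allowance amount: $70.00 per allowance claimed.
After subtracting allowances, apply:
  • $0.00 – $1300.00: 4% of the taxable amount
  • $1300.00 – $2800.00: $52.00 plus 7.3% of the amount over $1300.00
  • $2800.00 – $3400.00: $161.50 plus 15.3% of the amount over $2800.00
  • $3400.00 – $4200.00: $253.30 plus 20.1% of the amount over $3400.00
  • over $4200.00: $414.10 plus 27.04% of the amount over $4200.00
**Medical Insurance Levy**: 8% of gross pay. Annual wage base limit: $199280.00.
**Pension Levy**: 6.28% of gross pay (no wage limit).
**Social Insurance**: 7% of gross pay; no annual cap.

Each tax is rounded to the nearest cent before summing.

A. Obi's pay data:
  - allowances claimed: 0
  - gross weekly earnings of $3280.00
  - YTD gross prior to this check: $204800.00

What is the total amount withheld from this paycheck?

Income Tax: taxable = $3280.00
  $161.50 + 15.3% × ($3280.00 − $2800.00) = $161.50 + 15.3% × $480.00 = $234.94
Medical Insurance Levy: YTD $204800.00 ≥ cap $199280.00 → $0.00
Pension Levy: 6.28% × $3280.00 = $205.98
Social Insurance: 7% × $3280.00 = $229.60
Total: $234.94 + $0.00 + $205.98 + $229.60 = $670.52

$670.52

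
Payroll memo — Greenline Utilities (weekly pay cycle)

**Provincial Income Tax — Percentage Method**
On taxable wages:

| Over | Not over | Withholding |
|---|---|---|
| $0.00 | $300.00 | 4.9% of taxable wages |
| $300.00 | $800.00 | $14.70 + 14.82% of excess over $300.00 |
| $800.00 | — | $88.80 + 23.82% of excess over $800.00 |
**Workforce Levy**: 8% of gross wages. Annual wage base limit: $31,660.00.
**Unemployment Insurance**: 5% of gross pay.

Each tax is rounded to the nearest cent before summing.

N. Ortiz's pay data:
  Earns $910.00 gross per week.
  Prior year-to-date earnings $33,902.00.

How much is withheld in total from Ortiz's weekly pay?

Provincial Income Tax: taxable = $910.00
  $88.80 + 23.82% × ($910.00 − $800.00) = $88.80 + 23.82% × $110.00 = $115.00
Workforce Levy: YTD $33,902.00 ≥ cap $31,660.00 → $0.00
Unemployment Insurance: 5% × $910.00 = $45.50
Total: $115.00 + $0.00 + $45.50 = $160.50

$160.50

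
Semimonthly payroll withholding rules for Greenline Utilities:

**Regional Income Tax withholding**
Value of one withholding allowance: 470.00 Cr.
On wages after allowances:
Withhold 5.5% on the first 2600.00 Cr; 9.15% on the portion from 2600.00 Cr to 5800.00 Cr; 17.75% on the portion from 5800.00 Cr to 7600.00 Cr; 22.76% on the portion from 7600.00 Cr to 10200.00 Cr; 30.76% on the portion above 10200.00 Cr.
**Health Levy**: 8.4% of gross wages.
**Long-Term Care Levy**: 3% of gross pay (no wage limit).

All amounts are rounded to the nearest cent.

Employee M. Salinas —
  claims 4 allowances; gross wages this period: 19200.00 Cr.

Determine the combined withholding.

5725.97 Cr

Regional Income Tax: taxable = 19200.00 Cr − 4×470.00 Cr = 17320.00 Cr
  1347.06 Cr + 30.76% × (17320.00 Cr − 10200.00 Cr) = 1347.06 Cr + 30.76% × 7120.00 Cr = 3537.17 Cr
Health Levy: 8.4% × 19200.00 Cr = 1612.80 Cr
Long-Term Care Levy: 3% × 19200.00 Cr = 576.00 Cr
Total: 3537.17 Cr + 1612.80 Cr + 576.00 Cr = 5725.97 Cr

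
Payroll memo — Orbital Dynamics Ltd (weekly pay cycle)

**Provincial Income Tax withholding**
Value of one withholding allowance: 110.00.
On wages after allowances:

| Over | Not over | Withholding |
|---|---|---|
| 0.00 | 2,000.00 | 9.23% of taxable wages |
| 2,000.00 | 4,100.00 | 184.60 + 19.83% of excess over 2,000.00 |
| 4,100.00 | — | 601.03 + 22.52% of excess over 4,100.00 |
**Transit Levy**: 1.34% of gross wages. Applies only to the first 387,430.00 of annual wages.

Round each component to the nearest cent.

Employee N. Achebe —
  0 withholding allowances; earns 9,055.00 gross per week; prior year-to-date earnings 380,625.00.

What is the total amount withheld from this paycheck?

1,808.09

Provincial Income Tax: taxable = 9,055.00
  601.03 + 22.52% × (9,055.00 − 4,100.00) = 601.03 + 22.52% × 4,955.00 = 1,716.90
Transit Levy: cap 387,430.00 − YTD 380,625.00 = 6,805.00 subject; 1.34% × 6,805.00 = 91.19
Total: 1,716.90 + 91.19 = 1,808.09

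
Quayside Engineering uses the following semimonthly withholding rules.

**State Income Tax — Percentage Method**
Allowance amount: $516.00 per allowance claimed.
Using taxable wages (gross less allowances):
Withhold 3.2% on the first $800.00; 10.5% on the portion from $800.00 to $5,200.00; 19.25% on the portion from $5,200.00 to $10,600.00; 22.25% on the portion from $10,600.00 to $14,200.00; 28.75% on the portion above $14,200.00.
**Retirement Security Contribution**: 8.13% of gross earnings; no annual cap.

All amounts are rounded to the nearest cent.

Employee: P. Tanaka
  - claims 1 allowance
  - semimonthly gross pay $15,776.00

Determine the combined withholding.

$3,915.44

State Income Tax: taxable = $15,776.00 − 1×$516.00 = $15,260.00
  $2,328.10 + 28.75% × ($15,260.00 − $14,200.00) = $2,328.10 + 28.75% × $1,060.00 = $2,632.85
Retirement Security Contribution: 8.13% × $15,776.00 = $1,282.59
Total: $2,632.85 + $1,282.59 = $3,915.44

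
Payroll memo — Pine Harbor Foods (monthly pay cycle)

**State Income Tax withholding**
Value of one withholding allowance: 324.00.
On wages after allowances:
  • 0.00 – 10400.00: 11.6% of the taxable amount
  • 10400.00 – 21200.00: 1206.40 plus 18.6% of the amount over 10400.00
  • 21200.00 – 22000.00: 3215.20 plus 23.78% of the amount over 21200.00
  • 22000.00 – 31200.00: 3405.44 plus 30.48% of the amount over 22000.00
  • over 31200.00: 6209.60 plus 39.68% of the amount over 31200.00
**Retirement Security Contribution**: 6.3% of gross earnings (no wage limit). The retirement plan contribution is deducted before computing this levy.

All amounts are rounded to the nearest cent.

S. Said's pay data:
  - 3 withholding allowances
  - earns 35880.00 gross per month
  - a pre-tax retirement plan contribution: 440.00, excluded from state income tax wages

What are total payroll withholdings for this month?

9739.06

State Income Tax: taxable = 35880.00 − 440.00 − 3×324.00 = 34468.00
  6209.60 + 39.68% × (34468.00 − 31200.00) = 6209.60 + 39.68% × 3268.00 = 7506.34
Retirement Security Contribution: 6.3% × 35440.00 = 2232.72
Total: 7506.34 + 2232.72 = 9739.06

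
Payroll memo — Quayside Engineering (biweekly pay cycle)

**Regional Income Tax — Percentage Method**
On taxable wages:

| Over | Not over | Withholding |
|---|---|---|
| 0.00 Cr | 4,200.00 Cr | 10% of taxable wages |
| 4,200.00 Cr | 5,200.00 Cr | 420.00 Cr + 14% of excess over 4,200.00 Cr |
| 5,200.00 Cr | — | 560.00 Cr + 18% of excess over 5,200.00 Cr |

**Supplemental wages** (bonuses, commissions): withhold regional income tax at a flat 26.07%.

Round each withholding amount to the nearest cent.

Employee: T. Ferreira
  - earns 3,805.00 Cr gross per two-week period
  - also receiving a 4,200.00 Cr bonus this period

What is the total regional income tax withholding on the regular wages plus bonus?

Regional Income Tax: taxable = 3,805.00 Cr
  10% × 3,805.00 Cr = 380.50 Cr
Supplemental (26.07% flat on bonus): 26.07% × 4,200.00 Cr = 1,094.94 Cr
Total regional income tax: 380.50 Cr + 1,094.94 Cr = 1,475.44 Cr

1,475.44 Cr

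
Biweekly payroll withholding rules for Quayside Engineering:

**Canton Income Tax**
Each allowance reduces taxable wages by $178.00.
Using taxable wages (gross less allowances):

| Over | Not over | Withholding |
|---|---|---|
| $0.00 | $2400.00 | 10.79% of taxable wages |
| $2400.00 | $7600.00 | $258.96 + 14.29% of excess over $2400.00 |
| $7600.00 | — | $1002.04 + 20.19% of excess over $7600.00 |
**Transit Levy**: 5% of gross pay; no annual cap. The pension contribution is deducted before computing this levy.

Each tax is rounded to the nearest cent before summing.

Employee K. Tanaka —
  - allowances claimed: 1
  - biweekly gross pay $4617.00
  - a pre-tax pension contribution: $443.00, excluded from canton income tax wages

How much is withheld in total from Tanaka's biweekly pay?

Canton Income Tax: taxable = $4617.00 − $443.00 − 1×$178.00 = $3996.00
  $258.96 + 14.29% × ($3996.00 − $2400.00) = $258.96 + 14.29% × $1596.00 = $487.03
Transit Levy: 5% × $4174.00 = $208.70
Total: $487.03 + $208.70 = $695.73

$695.73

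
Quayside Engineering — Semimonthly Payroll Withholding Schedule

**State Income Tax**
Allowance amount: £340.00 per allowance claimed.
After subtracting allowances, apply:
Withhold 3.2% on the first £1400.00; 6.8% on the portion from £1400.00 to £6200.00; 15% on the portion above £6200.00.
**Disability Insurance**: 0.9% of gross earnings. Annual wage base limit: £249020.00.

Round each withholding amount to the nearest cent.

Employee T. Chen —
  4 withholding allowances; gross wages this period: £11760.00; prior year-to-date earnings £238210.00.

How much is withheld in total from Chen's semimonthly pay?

State Income Tax: taxable = £11760.00 − 4×£340.00 = £10400.00
  £371.20 + 15% × (£10400.00 − £6200.00) = £371.20 + 15% × £4200.00 = £1001.20
Disability Insurance: cap £249020.00 − YTD £238210.00 = £10810.00 subject; 0.9% × £10810.00 = £97.29
Total: £1001.20 + £97.29 = £1098.49

£1098.49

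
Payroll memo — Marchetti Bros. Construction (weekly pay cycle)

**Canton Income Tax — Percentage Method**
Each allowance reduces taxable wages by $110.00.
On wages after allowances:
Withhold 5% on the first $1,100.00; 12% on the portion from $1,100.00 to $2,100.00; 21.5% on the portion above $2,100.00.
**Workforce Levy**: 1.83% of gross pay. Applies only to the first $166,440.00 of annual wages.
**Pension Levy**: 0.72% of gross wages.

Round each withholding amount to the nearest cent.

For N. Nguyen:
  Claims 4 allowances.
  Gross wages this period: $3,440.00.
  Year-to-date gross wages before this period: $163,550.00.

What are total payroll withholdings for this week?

Canton Income Tax: taxable = $3,440.00 − 4×$110.00 = $3,000.00
  $175.00 + 21.5% × ($3,000.00 − $2,100.00) = $175.00 + 21.5% × $900.00 = $368.50
Workforce Levy: cap $166,440.00 − YTD $163,550.00 = $2,890.00 subject; 1.83% × $2,890.00 = $52.89
Pension Levy: 0.72% × $3,440.00 = $24.77
Total: $368.50 + $52.89 + $24.77 = $446.16

$446.16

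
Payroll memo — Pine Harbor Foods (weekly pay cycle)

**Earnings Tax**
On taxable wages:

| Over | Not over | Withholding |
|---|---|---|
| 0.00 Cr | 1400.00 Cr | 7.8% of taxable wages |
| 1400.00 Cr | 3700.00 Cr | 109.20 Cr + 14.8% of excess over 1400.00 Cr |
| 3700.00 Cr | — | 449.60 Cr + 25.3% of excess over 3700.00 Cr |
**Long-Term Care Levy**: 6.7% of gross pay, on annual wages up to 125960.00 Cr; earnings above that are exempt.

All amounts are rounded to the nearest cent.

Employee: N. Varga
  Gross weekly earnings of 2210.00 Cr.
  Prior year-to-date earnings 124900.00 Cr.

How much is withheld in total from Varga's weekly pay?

300.10 Cr

Earnings Tax: taxable = 2210.00 Cr
  109.20 Cr + 14.8% × (2210.00 Cr − 1400.00 Cr) = 109.20 Cr + 14.8% × 810.00 Cr = 229.08 Cr
Long-Term Care Levy: cap 125960.00 Cr − YTD 124900.00 Cr = 1060.00 Cr subject; 6.7% × 1060.00 Cr = 71.02 Cr
Total: 229.08 Cr + 71.02 Cr = 300.10 Cr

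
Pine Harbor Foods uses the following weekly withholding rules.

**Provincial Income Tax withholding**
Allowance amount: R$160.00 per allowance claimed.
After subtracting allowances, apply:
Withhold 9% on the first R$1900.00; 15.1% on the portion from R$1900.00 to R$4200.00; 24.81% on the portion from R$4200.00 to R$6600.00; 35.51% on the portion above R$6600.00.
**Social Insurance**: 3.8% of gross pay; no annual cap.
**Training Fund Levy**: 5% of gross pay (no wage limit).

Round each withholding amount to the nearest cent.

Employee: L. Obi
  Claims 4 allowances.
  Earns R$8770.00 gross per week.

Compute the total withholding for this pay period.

Provincial Income Tax: taxable = R$8770.00 − 4×R$160.00 = R$8130.00
  R$1113.74 + 35.51% × (R$8130.00 − R$6600.00) = R$1113.74 + 35.51% × R$1530.00 = R$1657.04
Social Insurance: 3.8% × R$8770.00 = R$333.26
Training Fund Levy: 5% × R$8770.00 = R$438.50
Total: R$1657.04 + R$333.26 + R$438.50 = R$2428.80

R$2428.80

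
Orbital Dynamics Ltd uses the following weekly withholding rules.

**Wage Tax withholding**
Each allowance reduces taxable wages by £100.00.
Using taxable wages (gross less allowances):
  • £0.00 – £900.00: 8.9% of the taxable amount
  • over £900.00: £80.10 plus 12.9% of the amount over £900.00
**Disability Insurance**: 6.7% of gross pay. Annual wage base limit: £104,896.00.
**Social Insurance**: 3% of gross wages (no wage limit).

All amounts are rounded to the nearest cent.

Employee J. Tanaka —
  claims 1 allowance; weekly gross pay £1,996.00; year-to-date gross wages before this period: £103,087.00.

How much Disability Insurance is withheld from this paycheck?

£121.20

Disability Insurance: cap £104,896.00 − YTD £103,087.00 = £1,809.00 subject; 6.7% × £1,809.00 = £121.20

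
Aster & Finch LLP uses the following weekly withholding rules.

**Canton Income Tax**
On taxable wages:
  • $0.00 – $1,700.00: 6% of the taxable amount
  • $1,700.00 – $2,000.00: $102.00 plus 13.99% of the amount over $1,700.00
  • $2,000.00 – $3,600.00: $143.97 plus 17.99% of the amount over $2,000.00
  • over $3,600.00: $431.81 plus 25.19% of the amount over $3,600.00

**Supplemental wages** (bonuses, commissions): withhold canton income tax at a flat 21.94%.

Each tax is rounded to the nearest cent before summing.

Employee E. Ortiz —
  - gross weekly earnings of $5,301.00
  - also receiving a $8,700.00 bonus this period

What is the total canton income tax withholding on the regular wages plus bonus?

Canton Income Tax: taxable = $5,301.00
  $431.81 + 25.19% × ($5,301.00 − $3,600.00) = $431.81 + 25.19% × $1,701.00 = $860.29
Supplemental (21.94% flat on bonus): 21.94% × $8,700.00 = $1,908.78
Total canton income tax: $860.29 + $1,908.78 = $2,769.07

$2,769.07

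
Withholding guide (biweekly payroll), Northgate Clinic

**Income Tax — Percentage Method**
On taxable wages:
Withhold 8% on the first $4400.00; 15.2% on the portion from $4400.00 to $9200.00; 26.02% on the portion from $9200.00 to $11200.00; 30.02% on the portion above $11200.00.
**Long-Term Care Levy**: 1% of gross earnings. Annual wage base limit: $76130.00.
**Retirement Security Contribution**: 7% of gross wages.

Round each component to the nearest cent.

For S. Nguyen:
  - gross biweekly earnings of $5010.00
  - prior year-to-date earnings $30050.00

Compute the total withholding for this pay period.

Income Tax: taxable = $5010.00
  $352.00 + 15.2% × ($5010.00 − $4400.00) = $352.00 + 15.2% × $610.00 = $444.72
Long-Term Care Levy: 1% × $5010.00 = $50.10
Retirement Security Contribution: 7% × $5010.00 = $350.70
Total: $444.72 + $50.10 + $350.70 = $845.52

$845.52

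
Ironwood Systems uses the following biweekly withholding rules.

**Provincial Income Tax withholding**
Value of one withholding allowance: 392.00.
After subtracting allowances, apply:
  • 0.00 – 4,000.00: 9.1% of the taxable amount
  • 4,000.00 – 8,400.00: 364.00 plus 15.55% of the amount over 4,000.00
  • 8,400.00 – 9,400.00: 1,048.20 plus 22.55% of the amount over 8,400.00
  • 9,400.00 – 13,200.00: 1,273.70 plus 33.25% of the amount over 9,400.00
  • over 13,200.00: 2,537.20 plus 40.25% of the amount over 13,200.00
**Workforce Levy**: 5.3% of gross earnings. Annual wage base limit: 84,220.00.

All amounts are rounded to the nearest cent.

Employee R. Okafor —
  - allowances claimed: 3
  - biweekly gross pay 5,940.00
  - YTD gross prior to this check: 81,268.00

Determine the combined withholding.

Provincial Income Tax: taxable = 5,940.00 − 3×392.00 = 4,764.00
  364.00 + 15.55% × (4,764.00 − 4,000.00) = 364.00 + 15.55% × 764.00 = 482.80
Workforce Levy: cap 84,220.00 − YTD 81,268.00 = 2,952.00 subject; 5.3% × 2,952.00 = 156.46
Total: 482.80 + 156.46 = 639.26

639.26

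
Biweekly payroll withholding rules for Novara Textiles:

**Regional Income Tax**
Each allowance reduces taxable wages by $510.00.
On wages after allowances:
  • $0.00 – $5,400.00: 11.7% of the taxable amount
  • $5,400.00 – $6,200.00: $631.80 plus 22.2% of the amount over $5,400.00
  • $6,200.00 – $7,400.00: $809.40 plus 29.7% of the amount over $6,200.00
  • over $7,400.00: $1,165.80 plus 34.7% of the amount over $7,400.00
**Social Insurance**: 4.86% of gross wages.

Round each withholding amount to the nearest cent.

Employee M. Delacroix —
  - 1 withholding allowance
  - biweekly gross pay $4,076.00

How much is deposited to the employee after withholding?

Regional Income Tax: taxable = $4,076.00 − 1×$510.00 = $3,566.00
  11.7% × $3,566.00 = $417.22
Social Insurance: 4.86% × $4,076.00 = $198.09
Total withheld: $417.22 + $198.09 = $615.31
Net pay: $4,076.00 − $615.31 = $3,460.69

$3,460.69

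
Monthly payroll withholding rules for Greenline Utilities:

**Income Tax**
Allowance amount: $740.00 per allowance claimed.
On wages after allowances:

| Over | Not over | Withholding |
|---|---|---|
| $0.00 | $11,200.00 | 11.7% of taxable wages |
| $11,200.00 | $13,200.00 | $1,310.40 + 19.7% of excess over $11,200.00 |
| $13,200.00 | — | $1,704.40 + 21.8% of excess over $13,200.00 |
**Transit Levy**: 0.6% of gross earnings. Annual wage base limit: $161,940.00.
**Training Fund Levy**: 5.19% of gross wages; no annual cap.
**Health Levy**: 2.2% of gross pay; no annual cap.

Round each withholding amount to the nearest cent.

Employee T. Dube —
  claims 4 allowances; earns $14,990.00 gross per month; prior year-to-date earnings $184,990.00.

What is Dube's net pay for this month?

$12,408.33

Income Tax: taxable = $14,990.00 − 4×$740.00 = $12,030.00
  $1,310.40 + 19.7% × ($12,030.00 − $11,200.00) = $1,310.40 + 19.7% × $830.00 = $1,473.91
Transit Levy: YTD $184,990.00 ≥ cap $161,940.00 → $0.00
Training Fund Levy: 5.19% × $14,990.00 = $777.98
Health Levy: 2.2% × $14,990.00 = $329.78
Total withheld: $1,473.91 + $0.00 + $777.98 + $329.78 = $2,581.67
Net pay: $14,990.00 − $2,581.67 = $12,408.33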